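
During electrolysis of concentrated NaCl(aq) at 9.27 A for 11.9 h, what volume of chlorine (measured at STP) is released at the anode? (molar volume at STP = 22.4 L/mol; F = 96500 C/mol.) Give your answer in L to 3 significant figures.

Charge passed = 9.27 × 42840 = 3.971×10^5 C
n(e⁻) = 3.971×10^5 / 96500 = 4.115 mol
2Cl⁻ → Cl₂ + 2e⁻, so n(Cl₂) = 4.115 / 2 = 2.058 mol
V = 2.058 × 22.4 = 46.10 L

46.1 L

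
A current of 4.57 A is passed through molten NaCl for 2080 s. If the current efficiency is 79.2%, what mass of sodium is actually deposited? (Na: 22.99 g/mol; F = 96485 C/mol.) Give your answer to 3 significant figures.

1.79 g

Q = 4.57 × 2080 = 9506 C
n(e⁻) = 9506 / 96485 = 0.09852 mol
Na⁺ + e⁻ → Na, so theoretical m(Na) = 0.09852 × 22.99 = 2.265 g
Actual mass = 79.2% × 2.265 = 1.79 g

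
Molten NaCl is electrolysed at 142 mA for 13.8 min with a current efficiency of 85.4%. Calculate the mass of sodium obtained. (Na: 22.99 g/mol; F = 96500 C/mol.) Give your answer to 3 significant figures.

Q = 0.142 × 828 = 117.6 C
n(e⁻) = 117.6 / 96500 = 0.001219 mol
Na⁺ + e⁻ → Na, so theoretical m(Na) = 0.001219 × 22.99 = 0.02802 g
Actual mass = 85.4% × 0.02802 = 0.0239 g

0.0239 g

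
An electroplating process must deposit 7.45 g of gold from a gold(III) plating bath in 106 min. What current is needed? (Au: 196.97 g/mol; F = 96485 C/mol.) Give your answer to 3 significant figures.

n(Au) = 7.45 / 196.97 = 0.03782 mol
Au³⁺ + 3e⁻ → Au, so n(e⁻) = 3 × 0.03782 = 0.1135 mol
Q = 0.1135 × 96485 = 10950 C
I = Q / t = 10950 / 6360 s = 1.72 A

1.72 A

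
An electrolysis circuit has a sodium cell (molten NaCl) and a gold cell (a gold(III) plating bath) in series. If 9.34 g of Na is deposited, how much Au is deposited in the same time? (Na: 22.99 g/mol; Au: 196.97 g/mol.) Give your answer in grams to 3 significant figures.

26.7 g

n(Na) = 9.34 / 22.99 = 0.4063 mol
Na⁺ + e⁻ → Na, so n(e⁻) = 0.4063 mol
Same current for the same time ⇒ same n(e⁻) = 0.4063 mol in both cells.
Au³⁺ + 3e⁻ → Au, so n(Au) = 0.4063 / 3 = 0.1354 mol
m(Au) = 0.1354 × 196.97 = 26.7 g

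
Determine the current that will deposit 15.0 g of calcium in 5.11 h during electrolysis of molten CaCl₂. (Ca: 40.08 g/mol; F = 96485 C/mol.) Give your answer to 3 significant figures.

3.93 A

n(Ca) = 15.0 / 40.08 = 0.3743 mol
Ca²⁺ + 2e⁻ → Ca, so n(e⁻) = 2 × 0.3743 = 0.7486 mol
Q = 0.7486 × 96485 = 72230 C
I = Q / t = 72230 / 18396 s = 3.93 A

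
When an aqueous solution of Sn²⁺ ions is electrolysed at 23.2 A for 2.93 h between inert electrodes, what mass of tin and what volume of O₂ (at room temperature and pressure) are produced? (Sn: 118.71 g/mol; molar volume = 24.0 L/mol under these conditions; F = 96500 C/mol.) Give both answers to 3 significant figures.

Q = 23.2 × 10548 = 2.447×10^5 C; n(e⁻) = 2.447×10^5 / 96500 = 2.536 mol
Cathode: Sn²⁺ + 2e⁻ → Sn → n(Sn) = 2.536/2 = 1.268 mol → 151 g
Anode: 2H₂O → O₂ + 4H⁺ + 4e⁻ → n(O₂) = 2.536/4 = 0.6340 mol → 15.2 L

151 g Sn; 15.2 L O₂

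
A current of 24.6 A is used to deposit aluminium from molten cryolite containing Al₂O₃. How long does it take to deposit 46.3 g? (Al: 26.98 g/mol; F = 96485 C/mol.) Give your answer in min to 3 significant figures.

n(Al) = 46.3 / 26.98 = 1.716 mol
Al³⁺ + 3e⁻ → Al, so n(e⁻) = 3 × 1.716 = 5.148 mol
Q = 5.148 × 96485 = 4.967×10^5 C
t = Q / I = 4.967×10^5 / 24.6 = 20190 s = 337 min

337 min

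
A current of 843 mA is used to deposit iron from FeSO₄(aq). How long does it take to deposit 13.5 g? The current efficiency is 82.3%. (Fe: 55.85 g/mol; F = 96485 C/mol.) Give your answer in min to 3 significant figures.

n(Fe) = 13.5 / 55.85 = 0.2417 mol
Fe²⁺ + 2e⁻ → Fe, so n(e⁻) = 2 × 0.2417 = 0.4834 mol
Q = 0.4834 × 96485 / 0.823 = 56670 C
t = Q / I = 56670 / 0.843 = 67220 s = 1120 min

1120 min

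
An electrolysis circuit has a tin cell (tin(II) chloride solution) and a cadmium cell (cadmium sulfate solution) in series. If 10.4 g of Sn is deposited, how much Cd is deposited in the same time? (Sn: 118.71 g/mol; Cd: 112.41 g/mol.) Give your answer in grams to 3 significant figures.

n(Sn) = 10.4 / 118.71 = 0.08761 mol
Sn²⁺ + 2e⁻ → Sn, so n(e⁻) = 2 × 0.08761 = 0.1752 mol
Since the cells are in series, n(e⁻) in the Cd cell is also 0.1752 mol.
Cd²⁺ + 2e⁻ → Cd, so n(Cd) = 0.1752 / 2 = 0.08760 mol
m(Cd) = 0.08760 × 112.41 = 9.85 g

9.85 g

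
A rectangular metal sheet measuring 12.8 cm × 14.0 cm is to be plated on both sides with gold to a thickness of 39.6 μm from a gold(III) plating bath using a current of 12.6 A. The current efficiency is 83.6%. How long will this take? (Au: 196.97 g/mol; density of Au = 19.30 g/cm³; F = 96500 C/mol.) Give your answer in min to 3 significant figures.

63.7 min

Plated area = 2 × 12.8 × 14.0 = 358.4 cm²
Volume = 358.4 × 39.6×10⁻⁴ cm = 1.419 cm³
m(Au) = 1.419 × 19.30 = 27.39 g
n(Au) = 27.39 / 196.97 = 0.1391 mol; n(e⁻) = 3 × 0.1391 = 0.4173 mol
Q = 0.4173 × 96500 / 0.836 = 48170 C
t = 48170 / 12.6 = 3823 s = 63.7 min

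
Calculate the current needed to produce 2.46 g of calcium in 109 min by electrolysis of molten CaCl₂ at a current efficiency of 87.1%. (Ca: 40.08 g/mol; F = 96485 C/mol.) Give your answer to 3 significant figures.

n(Ca) = 2.46 / 40.08 = 0.06138 mol
Ca²⁺ + 2e⁻ → Ca, so n(e⁻) = 2 × 0.06138 = 0.1228 mol
Q = 0.1228 × 96485 / 0.871 = 13600 C
I = Q / t = 13600 / 6540 s = 2.08 A

2.08 A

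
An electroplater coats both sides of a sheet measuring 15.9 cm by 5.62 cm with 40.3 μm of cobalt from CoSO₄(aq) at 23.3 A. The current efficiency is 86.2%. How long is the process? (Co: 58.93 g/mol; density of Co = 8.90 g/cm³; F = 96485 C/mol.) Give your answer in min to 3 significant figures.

17.4 min

Plated area = 2 × 15.9 × 5.62 = 178.7 cm²
Volume = 178.7 × 40.3×10⁻⁴ cm = 0.7202 cm³
m(Co) = 0.7202 × 8.90 = 6.410 g
n(Co) = 6.410 / 58.93 = 0.1088 mol; n(e⁻) = 2 × 0.1088 = 0.2176 mol
Q = 0.2176 × 96485 / 0.862 = 24360 C
t = 24360 / 23.3 = 1045 s = 17.4 min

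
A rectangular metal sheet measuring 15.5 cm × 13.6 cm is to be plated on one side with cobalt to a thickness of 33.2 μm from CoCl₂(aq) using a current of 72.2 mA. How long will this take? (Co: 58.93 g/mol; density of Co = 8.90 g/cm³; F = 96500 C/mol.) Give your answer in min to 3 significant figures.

4710 min

Plated area = 15.5 × 13.6 = 210.8 cm²
Volume = 210.8 × 33.2×10⁻⁴ cm = 0.6999 cm³
m(Co) = 0.6999 × 8.90 = 6.229 g
n(Co) = 6.229 / 58.93 = 0.1057 mol; n(e⁻) = 2 × 0.1057 = 0.2114 mol
Q = 0.2114 × 96500 = 20400 C
t = 20400 / 0.0722 = 2.825×10^5 s = 4710 min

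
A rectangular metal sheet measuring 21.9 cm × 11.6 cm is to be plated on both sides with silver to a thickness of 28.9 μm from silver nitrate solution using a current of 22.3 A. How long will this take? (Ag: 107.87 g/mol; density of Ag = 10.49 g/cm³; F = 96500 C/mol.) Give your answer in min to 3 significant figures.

10.3 min

Plated area = 2 × 21.9 × 11.6 = 508.1 cm²
Volume = 508.1 × 28.9×10⁻⁴ cm = 1.468 cm³
m(Ag) = 1.468 × 10.49 = 15.40 g
n(Ag) = 15.40 / 107.87 = 0.1428 mol; n(e⁻) = 0.1428 mol
Q = 0.1428 × 96500 = 13780 C
t = 13780 / 22.3 = 617.9 s = 10.3 min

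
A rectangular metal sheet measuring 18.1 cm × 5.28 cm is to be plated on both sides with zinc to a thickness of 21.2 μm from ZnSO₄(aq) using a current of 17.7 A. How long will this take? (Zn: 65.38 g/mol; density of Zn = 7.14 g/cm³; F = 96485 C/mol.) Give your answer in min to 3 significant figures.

8.04 min

Plated area = 2 × 18.1 × 5.28 = 191.1 cm²
Volume = 191.1 × 21.2×10⁻⁴ cm = 0.4051 cm³
m(Zn) = 0.4051 × 7.14 = 2.892 g
n(Zn) = 2.892 / 65.38 = 0.04423 mol; n(e⁻) = 2 × 0.04423 = 0.08846 mol
Q = 0.08846 × 96485 = 8535 C
t = 8535 / 17.7 = 482.2 s = 8.04 min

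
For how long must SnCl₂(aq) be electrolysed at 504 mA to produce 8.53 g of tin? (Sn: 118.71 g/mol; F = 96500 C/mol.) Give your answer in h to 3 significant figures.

n(Sn) = 8.53 / 118.71 = 0.07186 mol
Sn²⁺ + 2e⁻ → Sn, so n(e⁻) = 2 × 0.07186 = 0.1437 mol
Q = 0.1437 × 96500 = 13870 C
t = Q / I = 13870 / 0.504 = 27520 s = 7.64 h

7.64 h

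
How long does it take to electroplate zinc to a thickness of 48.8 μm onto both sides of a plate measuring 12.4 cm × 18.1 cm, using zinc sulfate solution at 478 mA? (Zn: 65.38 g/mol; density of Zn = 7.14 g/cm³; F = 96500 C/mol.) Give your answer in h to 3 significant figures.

26.8 h

Plated area = 2 × 12.4 × 18.1 = 448.9 cm²
Volume = 448.9 × 48.8×10⁻⁴ cm = 2.191 cm³
m(Zn) = 2.191 × 7.14 = 15.64 g
n(Zn) = 15.64 / 65.38 = 0.2392 mol; n(e⁻) = 2 × 0.2392 = 0.4784 mol
Q = 0.4784 × 96500 = 46170 C
t = 46170 / 0.478 = 96590 s = 26.8 h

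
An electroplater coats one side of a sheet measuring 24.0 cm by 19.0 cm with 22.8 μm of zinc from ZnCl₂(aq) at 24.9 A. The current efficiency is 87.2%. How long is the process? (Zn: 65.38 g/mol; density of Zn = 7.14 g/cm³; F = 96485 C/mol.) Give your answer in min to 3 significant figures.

Plated area = 24.0 × 19.0 = 456.0 cm²
Volume = 456.0 × 22.8×10⁻⁴ cm = 1.040 cm³
m(Zn) = 1.040 × 7.14 = 7.426 g
n(Zn) = 7.426 / 65.38 = 0.1136 mol; n(e⁻) = 2 × 0.1136 = 0.2272 mol
Q = 0.2272 × 96485 / 0.872 = 25140 C
t = 25140 / 24.9 = 1010 s = 16.8 min

16.8 min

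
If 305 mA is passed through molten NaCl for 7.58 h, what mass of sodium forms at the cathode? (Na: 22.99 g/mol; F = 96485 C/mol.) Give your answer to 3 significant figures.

Q = 0.305 A × 27288 s = 8323 C
n(e⁻) = Q/F = 8323/96485 = 0.08626 mol
Na⁺ + e⁻ → Na, so n(Na) = 0.08626 mol
m = 0.08626 × 22.99 = 1.98 g

1.98 g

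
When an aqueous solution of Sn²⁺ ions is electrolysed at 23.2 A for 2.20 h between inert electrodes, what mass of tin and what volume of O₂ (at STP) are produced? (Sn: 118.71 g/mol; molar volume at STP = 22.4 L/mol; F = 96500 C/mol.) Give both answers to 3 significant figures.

Q = 23.2 × 7920 = 1.837×10^5 C; n(e⁻) = 1.837×10^5 / 96500 = 1.904 mol
Cathode: Sn²⁺ + 2e⁻ → Sn → n(Sn) = 1.904/2 = 0.9520 mol → 113 g
Anode: 2H₂O → O₂ + 4H⁺ + 4e⁻ → n(O₂) = 1.904/4 = 0.4760 mol → 10.7 L

113 g Sn; 10.7 L O₂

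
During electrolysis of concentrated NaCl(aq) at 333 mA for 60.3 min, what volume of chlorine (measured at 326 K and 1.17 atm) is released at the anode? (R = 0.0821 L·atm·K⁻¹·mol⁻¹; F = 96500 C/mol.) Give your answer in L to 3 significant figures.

Q = It = 0.333 × 3618 = 1205 C
n(e⁻) = Q/F = 1205/96500 = 0.01249 mol
2Cl⁻ → Cl₂ + 2e⁻, so n(Cl₂) = 0.01249 / 2 = 0.006245 mol
V = nRT/P = 0.006245 × 0.0821 × 326 / 1.17 = 0.1429 L

0.143 L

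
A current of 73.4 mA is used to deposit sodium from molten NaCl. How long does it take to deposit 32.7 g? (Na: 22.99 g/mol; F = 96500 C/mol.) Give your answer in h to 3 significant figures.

n(Na) = 32.7 / 22.99 = 1.422 mol
Na⁺ + e⁻ → Na, so n(e⁻) = 1.422 mol
Q = 1.422 × 96500 = 1.372×10^5 C
t = Q / I = 1.372×10^5 / 0.0734 = 1.869×10^6 s = 519 h

519 h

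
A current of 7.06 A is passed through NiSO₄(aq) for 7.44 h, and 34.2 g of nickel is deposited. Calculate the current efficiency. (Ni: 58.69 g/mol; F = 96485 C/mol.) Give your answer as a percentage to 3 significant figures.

59.5%

Q = 7.06 × 26784 = 1.891×10^5 C
n(e⁻) = 1.891×10^5 / 96485 = 1.960 mol
Ni²⁺ + 2e⁻ → Ni, so theoretical n(Ni) = 0.9800 mol → 57.52 g
Efficiency = 34.2 / 57.52 = 0.5946 = 59.5%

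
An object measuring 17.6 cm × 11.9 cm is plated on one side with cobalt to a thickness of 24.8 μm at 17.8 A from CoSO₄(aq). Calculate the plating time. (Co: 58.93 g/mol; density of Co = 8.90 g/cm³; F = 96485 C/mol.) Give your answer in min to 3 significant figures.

Plated area = 17.6 × 11.9 = 209.4 cm²
Volume = 209.4 × 24.8×10⁻⁴ cm = 0.5193 cm³
m(Co) = 0.5193 × 8.90 = 4.622 g
n(Co) = 4.622 / 58.93 = 0.07843 mol; n(e⁻) = 2 × 0.07843 = 0.1569 mol
Q = 0.1569 × 96485 = 15140 C
t = 15140 / 17.8 = 850.6 s = 14.2 min

14.2 min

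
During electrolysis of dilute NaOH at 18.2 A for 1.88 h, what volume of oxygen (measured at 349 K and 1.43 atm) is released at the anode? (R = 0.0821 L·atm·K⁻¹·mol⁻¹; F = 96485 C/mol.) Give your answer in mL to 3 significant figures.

6400 mL

Charge passed = 18.2 × 6768 = 1.232×10^5 C
n(e⁻) = Q/F = 1.232×10^5/96485 = 1.277 mol
2H₂O → O₂ + 4H⁺ + 4e⁻, so n(O₂) = 1.277 / 4 = 0.3193 mol
V = nRT/P = 0.3193 × 0.0821 × 349 / 1.43 = 6.398 L
= 6400 mL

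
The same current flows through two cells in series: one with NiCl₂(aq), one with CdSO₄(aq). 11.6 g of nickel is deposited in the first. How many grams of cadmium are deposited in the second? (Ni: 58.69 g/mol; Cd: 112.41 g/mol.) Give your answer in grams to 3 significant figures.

22.2 g

n(Ni) = 11.6 / 58.69 = 0.1976 mol
Ni²⁺ + 2e⁻ → Ni, so n(e⁻) = 2 × 0.1976 = 0.3952 mol
The cells are in series, so the same charge (and hence the same n(e⁻) = 0.3952 mol) passes through both.
Cd²⁺ + 2e⁻ → Cd, so n(Cd) = 0.3952 / 2 = 0.1976 mol
m(Cd) = 0.1976 × 112.41 = 22.2 g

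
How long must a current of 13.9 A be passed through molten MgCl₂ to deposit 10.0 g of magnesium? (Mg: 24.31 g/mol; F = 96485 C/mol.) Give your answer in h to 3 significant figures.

n(Mg) = 10.0 / 24.31 = 0.4114 mol
Mg²⁺ + 2e⁻ → Mg, so n(e⁻) = 2 × 0.4114 = 0.8228 mol
Q = 0.8228 × 96485 = 79390 C
t = Q / I = 79390 / 13.9 = 5712 s = 1.59 h

1.59 h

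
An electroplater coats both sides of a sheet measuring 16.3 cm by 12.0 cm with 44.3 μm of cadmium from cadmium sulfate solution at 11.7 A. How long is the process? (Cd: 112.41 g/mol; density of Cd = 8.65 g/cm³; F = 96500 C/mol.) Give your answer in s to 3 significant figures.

2200 s

Plated area = 2 × 16.3 × 12.0 = 391.2 cm²
Volume = 391.2 × 44.3×10⁻⁴ cm = 1.733 cm³
m(Cd) = 1.733 × 8.65 = 14.99 g
n(Cd) = 14.99 / 112.41 = 0.1334 mol; n(e⁻) = 2 × 0.1334 = 0.2668 mol
Q = 0.2668 × 96500 = 25750 C
t = 25750 / 11.7 = 2201 s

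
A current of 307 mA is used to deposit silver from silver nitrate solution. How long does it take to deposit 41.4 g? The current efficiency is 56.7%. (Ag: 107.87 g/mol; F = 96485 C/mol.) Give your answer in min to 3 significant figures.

3550 min

n(Ag) = 41.4 / 107.87 = 0.3838 mol
Ag⁺ + e⁻ → Ag, so n(e⁻) = 0.3838 mol
Q = 0.3838 × 96485 / 0.567 = 65310 C
t = Q / I = 65310 / 0.307 = 2.127×10^5 s = 3550 min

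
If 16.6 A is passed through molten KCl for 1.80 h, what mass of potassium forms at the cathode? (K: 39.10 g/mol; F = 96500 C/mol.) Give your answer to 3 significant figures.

Charge passed = 16.6 × 6480 = 1.076×10^5 C
n(e⁻) = 1.076×10^5 / 96500 = 1.115 mol
K⁺ + e⁻ → K, so n(K) = 1.115 mol
m = 1.115 × 39.10 = 43.6 g

43.6 g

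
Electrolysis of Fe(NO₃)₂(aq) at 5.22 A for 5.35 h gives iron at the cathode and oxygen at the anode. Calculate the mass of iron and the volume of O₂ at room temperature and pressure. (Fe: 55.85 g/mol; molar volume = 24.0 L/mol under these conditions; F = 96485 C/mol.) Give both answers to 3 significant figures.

Q = 5.22 × 19260 = 1.005×10^5 C; n(e⁻) = 1.005×10^5 / 96485 = 1.042 mol
Cathode: Fe²⁺ + 2e⁻ → Fe → n(Fe) = 1.042/2 = 0.5210 mol → 29.1 g
Anode: 2H₂O → O₂ + 4H⁺ + 4e⁻ → n(O₂) = 1.042/4 = 0.2605 mol → 6.25 L

29.1 g Fe; 6.25 L O₂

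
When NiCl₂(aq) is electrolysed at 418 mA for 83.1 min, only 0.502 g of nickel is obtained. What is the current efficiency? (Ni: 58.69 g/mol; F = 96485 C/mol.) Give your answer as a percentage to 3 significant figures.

Q = 0.418 × 4986 = 2084 C
n(e⁻) = 2084 / 96485 = 0.02160 mol
Ni²⁺ + 2e⁻ → Ni, so theoretical n(Ni) = 0.01080 mol → 0.6339 g
Efficiency = 0.502 / 0.6339 = 0.7919 = 79.2%

79.2%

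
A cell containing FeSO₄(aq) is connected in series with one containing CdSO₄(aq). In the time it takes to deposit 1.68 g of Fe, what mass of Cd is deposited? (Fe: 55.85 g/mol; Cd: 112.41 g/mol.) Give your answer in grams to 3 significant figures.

n(Fe) = 1.68 / 55.85 = 0.03008 mol
Fe²⁺ + 2e⁻ → Fe, so n(e⁻) = 2 × 0.03008 = 0.06016 mol
The cells are in series, so the same charge (and hence the same n(e⁻) = 0.06016 mol) passes through both.
Cd²⁺ + 2e⁻ → Cd, so n(Cd) = 0.06016 / 2 = 0.03008 mol
m(Cd) = 0.03008 × 112.41 = 3.38 g

3.38 g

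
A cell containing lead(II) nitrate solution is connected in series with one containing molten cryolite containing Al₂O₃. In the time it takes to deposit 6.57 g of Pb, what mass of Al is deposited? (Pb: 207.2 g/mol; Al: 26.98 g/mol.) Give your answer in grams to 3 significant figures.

n(Pb) = 6.57 / 207.2 = 0.03171 mol
Pb²⁺ + 2e⁻ → Pb, so n(e⁻) = 2 × 0.03171 = 0.06342 mol
The cells are in series, so the same charge (and hence the same n(e⁻) = 0.06342 mol) passes through both.
Al³⁺ + 3e⁻ → Al, so n(Al) = 0.06342 / 3 = 0.02114 mol
m(Al) = 0.02114 × 26.98 = 0.570 g

0.570 g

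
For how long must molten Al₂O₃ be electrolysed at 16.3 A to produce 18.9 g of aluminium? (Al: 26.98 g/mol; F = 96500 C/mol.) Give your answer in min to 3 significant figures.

207 min

n(Al) = 18.9 / 26.98 = 0.7005 mol
Al³⁺ + 3e⁻ → Al, so n(e⁻) = 3 × 0.7005 = 2.102 mol
Q = 2.102 × 96500 = 2.028×10^5 C
t = Q / I = 2.028×10^5 / 16.3 = 12440 s = 207 min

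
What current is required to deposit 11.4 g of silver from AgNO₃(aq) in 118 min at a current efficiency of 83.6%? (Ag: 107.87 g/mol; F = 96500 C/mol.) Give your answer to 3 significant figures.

n(Ag) = 11.4 / 107.87 = 0.1057 mol
Ag⁺ + e⁻ → Ag, so n(e⁻) = 0.1057 mol
Q = 0.1057 × 96500 / 0.836 = 12200 C
I = Q / t = 12200 / 7080 s = 1.72 A

1.72 A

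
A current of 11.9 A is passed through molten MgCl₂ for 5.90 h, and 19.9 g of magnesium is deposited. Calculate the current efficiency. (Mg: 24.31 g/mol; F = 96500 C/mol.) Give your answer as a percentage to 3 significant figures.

62.5%

Q = 11.9 × 21240 = 2.528×10^5 C
n(e⁻) = 2.528×10^5 / 96500 = 2.620 mol
Mg²⁺ + 2e⁻ → Mg, so theoretical n(Mg) = 1.310 mol → 31.85 g
Efficiency = 19.9 / 31.85 = 0.6248 = 62.5%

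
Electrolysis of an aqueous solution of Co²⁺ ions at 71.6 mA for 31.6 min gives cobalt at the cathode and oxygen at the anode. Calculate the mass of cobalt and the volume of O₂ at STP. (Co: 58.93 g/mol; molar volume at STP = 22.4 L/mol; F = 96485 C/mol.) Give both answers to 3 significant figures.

0.0415 g Co; 0.00788 L O₂

Q = 0.0716 × 1896 = 135.8 C; n(e⁻) = 135.8 / 96485 = 0.001407 mol
Cathode: Co²⁺ + 2e⁻ → Co → n(Co) = 0.001407/2 = 7.035×10^-4 mol → 0.0415 g
Anode: 2H₂O → O₂ + 4H⁺ + 4e⁻ → n(O₂) = 0.001407/4 = 3.518×10^-4 mol → 0.00788 L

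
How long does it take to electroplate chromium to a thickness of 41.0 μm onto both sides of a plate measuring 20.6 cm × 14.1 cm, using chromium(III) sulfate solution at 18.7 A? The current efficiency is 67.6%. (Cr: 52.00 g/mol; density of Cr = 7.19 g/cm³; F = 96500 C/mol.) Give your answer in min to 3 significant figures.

126 min

Plated area = 2 × 20.6 × 14.1 = 580.9 cm²
Volume = 580.9 × 41.0×10⁻⁴ cm = 2.382 cm³
m(Cr) = 2.382 × 7.19 = 17.13 g
n(Cr) = 17.13 / 52.00 = 0.3294 mol; n(e⁻) = 3 × 0.3294 = 0.9882 mol
Q = 0.9882 × 96500 / 0.676 = 1.411×10^5 C
t = 1.411×10^5 / 18.7 = 7545 s = 126 min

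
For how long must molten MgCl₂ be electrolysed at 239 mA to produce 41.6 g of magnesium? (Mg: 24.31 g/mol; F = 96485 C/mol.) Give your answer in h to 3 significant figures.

384 h

n(Mg) = 41.6 / 24.31 = 1.711 mol
Mg²⁺ + 2e⁻ → Mg, so n(e⁻) = 2 × 1.711 = 3.422 mol
Q = 3.422 × 96485 = 3.302×10^5 C
t = Q / I = 3.302×10^5 / 0.239 = 1.382×10^6 s = 384 h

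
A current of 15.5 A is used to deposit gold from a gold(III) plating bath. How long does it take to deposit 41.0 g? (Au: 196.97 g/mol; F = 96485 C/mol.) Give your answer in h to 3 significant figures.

n(Au) = 41.0 / 196.97 = 0.2082 mol
Au³⁺ + 3e⁻ → Au, so n(e⁻) = 3 × 0.2082 = 0.6246 mol
Q = 0.6246 × 96485 = 60260 C
t = Q / I = 60260 / 15.5 = 3888 s = 1.08 h

1.08 h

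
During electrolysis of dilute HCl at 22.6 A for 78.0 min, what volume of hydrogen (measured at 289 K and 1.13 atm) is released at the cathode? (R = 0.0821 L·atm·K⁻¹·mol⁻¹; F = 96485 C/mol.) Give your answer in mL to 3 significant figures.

11500 mL

Q = 22.6 A × 4680 s = 1.058×10^5 C
n(e⁻) = 1.058×10^5 / 96485 = 1.097 mol
2H⁺ + 2e⁻ → H₂, so n(H₂) = 1.097 / 2 = 0.5485 mol
V = nRT/P = 0.5485 × 0.0821 × 289 / 1.13 = 11.52 L
= 11500 mL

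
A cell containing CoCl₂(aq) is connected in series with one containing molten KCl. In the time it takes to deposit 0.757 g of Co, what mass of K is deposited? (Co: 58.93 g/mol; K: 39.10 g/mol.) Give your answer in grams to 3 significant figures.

n(Co) = 0.757 / 58.93 = 0.01285 mol
Co²⁺ + 2e⁻ → Co, so n(e⁻) = 2 × 0.01285 = 0.02570 mol
The cells are in series, so the same charge (and hence the same n(e⁻) = 0.02570 mol) passes through both.
K⁺ + e⁻ → K, so n(K) = 0.02570 mol
m(K) = 0.02570 × 39.10 = 1.00 g

1.00 g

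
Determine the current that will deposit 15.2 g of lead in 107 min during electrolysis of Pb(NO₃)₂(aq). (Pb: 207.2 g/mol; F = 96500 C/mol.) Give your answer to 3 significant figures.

2.21 A

n(Pb) = 15.2 / 207.2 = 0.07336 mol
Pb²⁺ + 2e⁻ → Pb, so n(e⁻) = 2 × 0.07336 = 0.1467 mol
Q = 0.1467 × 96500 = 14160 C
I = Q / t = 14160 / 6420 s = 2.21 A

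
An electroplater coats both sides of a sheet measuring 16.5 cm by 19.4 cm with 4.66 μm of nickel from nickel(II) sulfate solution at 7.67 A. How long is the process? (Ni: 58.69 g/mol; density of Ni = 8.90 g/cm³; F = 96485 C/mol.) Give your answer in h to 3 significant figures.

Plated area = 2 × 16.5 × 19.4 = 640.2 cm²
Volume = 640.2 × 4.66×10⁻⁴ cm = 0.2983 cm³
m(Ni) = 0.2983 × 8.90 = 2.655 g
n(Ni) = 2.655 / 58.69 = 0.04524 mol; n(e⁻) = 2 × 0.04524 = 0.09048 mol
Q = 0.09048 × 96485 = 8730 C
t = 8730 / 7.67 = 1138 s = 0.316 h

0.316 h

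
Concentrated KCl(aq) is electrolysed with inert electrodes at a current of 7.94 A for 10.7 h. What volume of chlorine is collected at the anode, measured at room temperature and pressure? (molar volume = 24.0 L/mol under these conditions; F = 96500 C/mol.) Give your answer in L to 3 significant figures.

38.0 L

Charge passed = 7.94 × 38520 = 3.058×10^5 C
Moles of electrons = 3.058×10^5 / 96500 = 3.169 mol
2Cl⁻ → Cl₂ + 2e⁻, so n(Cl₂) = 3.169 / 2 = 1.585 mol
V = 1.585 × 24.0 = 38.04 L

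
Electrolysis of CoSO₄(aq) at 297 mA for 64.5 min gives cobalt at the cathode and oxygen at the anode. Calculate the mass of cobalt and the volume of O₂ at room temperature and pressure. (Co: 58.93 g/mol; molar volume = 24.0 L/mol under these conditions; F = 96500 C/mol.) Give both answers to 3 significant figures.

Q = 0.297 × 3870 = 1149 C; n(e⁻) = 1149 / 96500 = 0.01191 mol
Cathode: Co²⁺ + 2e⁻ → Co → n(Co) = 0.01191/2 = 0.005955 mol → 0.351 g
Anode: 2H₂O → O₂ + 4H⁺ + 4e⁻ → n(O₂) = 0.01191/4 = 0.002978 mol → 0.0715 L

0.351 g Co; 0.0715 L O₂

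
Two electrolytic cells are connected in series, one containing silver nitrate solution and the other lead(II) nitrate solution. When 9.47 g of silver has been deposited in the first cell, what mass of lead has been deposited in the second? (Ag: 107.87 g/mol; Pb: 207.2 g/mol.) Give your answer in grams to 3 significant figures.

9.10 g

n(Ag) = 9.47 / 107.87 = 0.08779 mol
Ag⁺ + e⁻ → Ag, so n(e⁻) = 0.08779 mol
In series, the same 0.08779 mol of electrons flows through the second cell.
Pb²⁺ + 2e⁻ → Pb, so n(Pb) = 0.08779 / 2 = 0.04390 mol
m(Pb) = 0.04390 × 207.2 = 9.10 g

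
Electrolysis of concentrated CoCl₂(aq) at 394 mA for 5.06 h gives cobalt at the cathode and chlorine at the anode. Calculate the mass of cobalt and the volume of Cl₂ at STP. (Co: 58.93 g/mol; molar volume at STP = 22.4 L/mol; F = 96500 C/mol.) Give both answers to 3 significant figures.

2.19 g Co; 0.833 L Cl₂

Q = 0.394 × 18216 = 7177 C; n(e⁻) = 7177 / 96500 = 0.07437 mol
Cathode: Co²⁺ + 2e⁻ → Co → n(Co) = 0.07437/2 = 0.03719 mol → 2.19 g
Anode: 2Cl⁻ → Cl₂ + 2e⁻ → n(Cl₂) = 0.07437/2 = 0.03719 mol → 0.833 L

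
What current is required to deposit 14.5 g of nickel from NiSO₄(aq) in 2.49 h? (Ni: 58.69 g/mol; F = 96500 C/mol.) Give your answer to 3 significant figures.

n(Ni) = 14.5 / 58.69 = 0.2471 mol
Ni²⁺ + 2e⁻ → Ni, so n(e⁻) = 2 × 0.2471 = 0.4942 mol
Q = 0.4942 × 96500 = 47690 C
I = Q / t = 47690 / 8964 s = 5.32 A

5.32 A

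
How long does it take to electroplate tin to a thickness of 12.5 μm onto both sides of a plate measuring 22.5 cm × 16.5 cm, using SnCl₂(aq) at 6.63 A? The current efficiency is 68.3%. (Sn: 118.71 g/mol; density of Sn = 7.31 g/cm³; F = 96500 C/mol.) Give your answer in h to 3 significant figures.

0.677 h

Plated area = 2 × 22.5 × 16.5 = 742.5 cm²
Volume = 742.5 × 12.5×10⁻⁴ cm = 0.9281 cm³
m(Sn) = 0.9281 × 7.31 = 6.784 g
n(Sn) = 6.784 / 118.71 = 0.05715 mol; n(e⁻) = 2 × 0.05715 = 0.1143 mol
Q = 0.1143 × 96500 / 0.683 = 16150 C
t = 16150 / 6.63 = 2436 s = 0.677 h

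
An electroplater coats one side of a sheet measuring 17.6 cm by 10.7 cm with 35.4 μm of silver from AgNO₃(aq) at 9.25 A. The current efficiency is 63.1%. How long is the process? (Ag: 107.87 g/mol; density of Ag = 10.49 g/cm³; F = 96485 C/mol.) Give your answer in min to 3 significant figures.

17.9 min

Plated area = 17.6 × 10.7 = 188.3 cm²
Volume = 188.3 × 35.4×10⁻⁴ cm = 0.6666 cm³
m(Ag) = 0.6666 × 10.49 = 6.993 g
n(Ag) = 6.993 / 107.87 = 0.06483 mol; n(e⁻) = 0.06483 mol
Q = 0.06483 × 96485 / 0.631 = 9913 C
t = 9913 / 9.25 = 1072 s = 17.9 min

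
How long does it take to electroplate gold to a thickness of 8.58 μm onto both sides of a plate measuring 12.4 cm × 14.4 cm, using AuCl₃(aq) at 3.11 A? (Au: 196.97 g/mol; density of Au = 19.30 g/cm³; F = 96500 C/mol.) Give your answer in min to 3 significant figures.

Plated area = 2 × 12.4 × 14.4 = 357.1 cm²
Volume = 357.1 × 8.58×10⁻⁴ cm = 0.3064 cm³
m(Au) = 0.3064 × 19.30 = 5.914 g
n(Au) = 5.914 / 196.97 = 0.03002 mol; n(e⁻) = 3 × 0.03002 = 0.09006 mol
Q = 0.09006 × 96500 = 8691 C
t = 8691 / 3.11 = 2795 s = 46.6 min

46.6 min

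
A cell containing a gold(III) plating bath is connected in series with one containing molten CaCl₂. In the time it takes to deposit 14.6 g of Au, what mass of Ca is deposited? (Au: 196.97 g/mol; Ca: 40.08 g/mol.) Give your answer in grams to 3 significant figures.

4.46 g

n(Au) = 14.6 / 196.97 = 0.07412 mol
Au³⁺ + 3e⁻ → Au, so n(e⁻) = 3 × 0.07412 = 0.2224 mol
The cells are in series, so the same charge (and hence the same n(e⁻) = 0.2224 mol) passes through both.
Ca²⁺ + 2e⁻ → Ca, so n(Ca) = 0.2224 / 2 = 0.1112 mol
m(Ca) = 0.1112 × 40.08 = 4.46 g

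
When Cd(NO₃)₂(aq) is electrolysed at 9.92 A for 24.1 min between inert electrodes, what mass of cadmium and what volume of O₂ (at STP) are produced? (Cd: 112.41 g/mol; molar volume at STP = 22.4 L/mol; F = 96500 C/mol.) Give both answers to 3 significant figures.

8.35 g Cd; 0.832 L O₂

Q = 9.92 × 1446 = 14340 C; n(e⁻) = 14340 / 96500 = 0.1486 mol
Cathode: Cd²⁺ + 2e⁻ → Cd → n(Cd) = 0.1486/2 = 0.07430 mol → 8.35 g
Anode: 2H₂O → O₂ + 4H⁺ + 4e⁻ → n(O₂) = 0.1486/4 = 0.03715 mol → 0.832 L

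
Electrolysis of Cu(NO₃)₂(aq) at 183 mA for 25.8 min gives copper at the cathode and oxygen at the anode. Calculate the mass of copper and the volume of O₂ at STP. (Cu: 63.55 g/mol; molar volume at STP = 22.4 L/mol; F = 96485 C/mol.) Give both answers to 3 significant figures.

0.0933 g Cu; 0.0164 L O₂

Q = 0.183 × 1548 = 283.3 C; n(e⁻) = 283.3 / 96485 = 0.002936 mol
Cathode: Cu²⁺ + 2e⁻ → Cu → n(Cu) = 0.002936/2 = 0.001468 mol → 0.0933 g
Anode: 2H₂O → O₂ + 4H⁺ + 4e⁻ → n(O₂) = 0.002936/4 = 7.340×10^-4 mol → 0.0164 L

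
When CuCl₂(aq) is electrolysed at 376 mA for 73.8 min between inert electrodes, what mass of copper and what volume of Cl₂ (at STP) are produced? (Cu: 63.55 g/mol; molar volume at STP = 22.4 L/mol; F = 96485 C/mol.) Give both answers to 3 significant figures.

0.548 g Cu; 0.193 L Cl₂

Q = 0.376 × 4428 = 1665 C; n(e⁻) = 1665 / 96485 = 0.01726 mol
Cathode: Cu²⁺ + 2e⁻ → Cu → n(Cu) = 0.01726/2 = 0.008630 mol → 0.548 g
Anode: 2Cl⁻ → Cl₂ + 2e⁻ → n(Cl₂) = 0.01726/2 = 0.008630 mol → 0.193 L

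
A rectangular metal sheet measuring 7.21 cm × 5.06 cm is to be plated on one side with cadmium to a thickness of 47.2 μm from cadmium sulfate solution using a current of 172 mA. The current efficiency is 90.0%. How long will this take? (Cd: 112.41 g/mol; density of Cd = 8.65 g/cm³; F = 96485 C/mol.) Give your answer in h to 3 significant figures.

Plated area = 7.21 × 5.06 = 36.48 cm²
Volume = 36.48 × 47.2×10⁻⁴ cm = 0.1722 cm³
m(Cd) = 0.1722 × 8.65 = 1.490 g
n(Cd) = 1.490 / 112.41 = 0.01326 mol; n(e⁻) = 2 × 0.01326 = 0.02652 mol
Q = 0.02652 × 96485 / 0.900 = 2843 C
t = 2843 / 0.172 = 16530 s = 4.59 h

4.59 h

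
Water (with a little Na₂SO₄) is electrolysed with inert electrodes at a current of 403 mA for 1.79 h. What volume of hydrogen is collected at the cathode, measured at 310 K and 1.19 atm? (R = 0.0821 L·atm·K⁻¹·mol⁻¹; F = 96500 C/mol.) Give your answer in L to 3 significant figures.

0.288 L

Q = 0.403 A × 6444 s = 2597 C
n(e⁻) = Q/F = 2597/96500 = 0.02691 mol
2H⁺ + 2e⁻ → H₂, so n(H₂) = 0.02691 / 2 = 0.01346 mol
V = nRT/P = 0.01346 × 0.0821 × 310 / 1.19 = 0.2879 L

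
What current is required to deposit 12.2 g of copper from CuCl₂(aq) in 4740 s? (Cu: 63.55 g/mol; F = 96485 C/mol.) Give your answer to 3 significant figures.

7.82 A

n(Cu) = 12.2 / 63.55 = 0.1920 mol
Cu²⁺ + 2e⁻ → Cu, so n(e⁻) = 2 × 0.1920 = 0.3840 mol
Q = 0.3840 × 96485 = 37050 C
I = Q / t = 37050 / 4740 s = 7.82 A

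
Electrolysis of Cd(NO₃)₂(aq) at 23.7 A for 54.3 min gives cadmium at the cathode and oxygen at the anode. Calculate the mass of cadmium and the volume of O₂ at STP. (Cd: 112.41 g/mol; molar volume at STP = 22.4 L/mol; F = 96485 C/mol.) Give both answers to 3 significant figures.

Q = 23.7 × 3258 = 77210 C; n(e⁻) = 77210 / 96485 = 0.8002 mol
Cathode: Cd²⁺ + 2e⁻ → Cd → n(Cd) = 0.8002/2 = 0.4001 mol → 45.0 g
Anode: 2H₂O → O₂ + 4H⁺ + 4e⁻ → n(O₂) = 0.8002/4 = 0.2001 mol → 4.48 L

45.0 g Cd; 4.48 L O₂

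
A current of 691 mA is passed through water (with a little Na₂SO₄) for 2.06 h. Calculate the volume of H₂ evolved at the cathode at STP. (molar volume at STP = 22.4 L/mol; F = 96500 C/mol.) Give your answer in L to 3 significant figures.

0.595 L

Q = It = 0.691 × 7416 = 5124 C
n(e⁻) = Q/F = 5124/96500 = 0.05310 mol
2H⁺ + 2e⁻ → H₂, so n(H₂) = 0.05310 / 2 = 0.02655 mol
V = 0.02655 × 22.4 = 0.5947 L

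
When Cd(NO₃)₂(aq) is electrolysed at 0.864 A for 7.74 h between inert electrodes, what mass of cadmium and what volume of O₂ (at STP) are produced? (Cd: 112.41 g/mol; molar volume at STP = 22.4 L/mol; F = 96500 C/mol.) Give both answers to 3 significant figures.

14.0 g Cd; 1.40 L O₂

Q = 0.864 × 27864 = 24070 C; n(e⁻) = 24070 / 96500 = 0.2494 mol
Cathode: Cd²⁺ + 2e⁻ → Cd → n(Cd) = 0.2494/2 = 0.1247 mol → 14.0 g
Anode: 2H₂O → O₂ + 4H⁺ + 4e⁻ → n(O₂) = 0.2494/4 = 0.06235 mol → 1.40 L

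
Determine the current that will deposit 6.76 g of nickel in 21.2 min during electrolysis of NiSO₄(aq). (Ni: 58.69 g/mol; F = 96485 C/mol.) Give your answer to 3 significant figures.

n(Ni) = 6.76 / 58.69 = 0.1152 mol
Ni²⁺ + 2e⁻ → Ni, so n(e⁻) = 2 × 0.1152 = 0.2304 mol
Q = 0.2304 × 96485 = 22230 C
I = Q / t = 22230 / 1272 s = 17.5 A

17.5 A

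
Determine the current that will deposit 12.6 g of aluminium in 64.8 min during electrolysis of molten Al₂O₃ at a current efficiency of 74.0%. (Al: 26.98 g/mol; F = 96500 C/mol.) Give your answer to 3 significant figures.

n(Al) = 12.6 / 26.98 = 0.4670 mol
Al³⁺ + 3e⁻ → Al, so n(e⁻) = 3 × 0.4670 = 1.401 mol
Q = 1.401 × 96500 / 0.740 = 1.827×10^5 C
I = Q / t = 1.827×10^5 / 3888 s = 47.0 A

47.0 A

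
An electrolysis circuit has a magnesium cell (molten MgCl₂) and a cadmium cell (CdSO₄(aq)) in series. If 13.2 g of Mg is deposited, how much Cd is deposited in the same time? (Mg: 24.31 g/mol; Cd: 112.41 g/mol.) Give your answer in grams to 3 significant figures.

61.0 g

n(Mg) = 13.2 / 24.31 = 0.5430 mol
Mg²⁺ + 2e⁻ → Mg, so n(e⁻) = 2 × 0.5430 = 1.086 mol
In series, the same 1.086 mol of electrons flows through the second cell.
Cd²⁺ + 2e⁻ → Cd, so n(Cd) = 1.086 / 2 = 0.5430 mol
m(Cd) = 0.5430 × 112.41 = 61.0 g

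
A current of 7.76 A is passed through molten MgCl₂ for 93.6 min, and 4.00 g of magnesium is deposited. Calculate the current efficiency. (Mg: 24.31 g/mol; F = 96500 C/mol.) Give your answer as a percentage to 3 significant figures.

Q = 7.76 × 5616 = 43580 C
n(e⁻) = 43580 / 96500 = 0.4516 mol
Mg²⁺ + 2e⁻ → Mg, so theoretical n(Mg) = 0.2258 mol → 5.489 g
Efficiency = 4.00 / 5.489 = 0.7287 = 72.9%

72.9%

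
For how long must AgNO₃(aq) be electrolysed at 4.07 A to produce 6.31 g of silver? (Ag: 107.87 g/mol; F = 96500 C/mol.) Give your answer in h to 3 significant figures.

n(Ag) = 6.31 / 107.87 = 0.05850 mol
Ag⁺ + e⁻ → Ag, so n(e⁻) = 0.05850 mol
Q = 0.05850 × 96500 = 5645 C
t = Q / I = 5645 / 4.07 = 1387 s = 0.385 h

0.385 h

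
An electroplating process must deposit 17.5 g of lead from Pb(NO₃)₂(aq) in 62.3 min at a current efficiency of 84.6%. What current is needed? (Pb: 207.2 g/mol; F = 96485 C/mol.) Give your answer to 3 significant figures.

5.15 A

n(Pb) = 17.5 / 207.2 = 0.08446 mol
Pb²⁺ + 2e⁻ → Pb, so n(e⁻) = 2 × 0.08446 = 0.1689 mol
Q = 0.1689 × 96485 / 0.846 = 19260 C
I = Q / t = 19260 / 3738 s = 5.15 A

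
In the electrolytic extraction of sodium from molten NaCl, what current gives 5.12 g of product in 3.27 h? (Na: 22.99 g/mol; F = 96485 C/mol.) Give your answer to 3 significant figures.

n(Na) = 5.12 / 22.99 = 0.2227 mol
Na⁺ + e⁻ → Na, so n(e⁻) = 0.2227 mol
Q = 0.2227 × 96485 = 21490 C
I = Q / t = 21490 / 11772 s = 1.83 A

1.83 A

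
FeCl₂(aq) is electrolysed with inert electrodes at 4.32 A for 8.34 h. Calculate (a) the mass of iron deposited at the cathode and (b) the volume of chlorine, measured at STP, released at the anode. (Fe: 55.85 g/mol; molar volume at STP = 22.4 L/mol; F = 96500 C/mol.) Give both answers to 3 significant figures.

37.5 g Fe; 15.1 L Cl₂

Q = 4.32 × 30024 = 1.297×10^5 C; n(e⁻) = 1.297×10^5 / 96500 = 1.344 mol
Cathode: Fe²⁺ + 2e⁻ → Fe → n(Fe) = 1.344/2 = 0.6720 mol → 37.5 g
Anode: 2Cl⁻ → Cl₂ + 2e⁻ → n(Cl₂) = 1.344/2 = 0.6720 mol → 15.1 L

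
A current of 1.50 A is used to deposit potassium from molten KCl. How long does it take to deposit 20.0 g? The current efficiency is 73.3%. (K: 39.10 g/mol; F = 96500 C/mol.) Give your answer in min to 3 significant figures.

n(K) = 20.0 / 39.10 = 0.5115 mol
K⁺ + e⁻ → K, so n(e⁻) = 0.5115 mol
Q = 0.5115 × 96500 / 0.733 = 67340 C
t = Q / I = 67340 / 1.50 = 44890 s = 748 min

748 min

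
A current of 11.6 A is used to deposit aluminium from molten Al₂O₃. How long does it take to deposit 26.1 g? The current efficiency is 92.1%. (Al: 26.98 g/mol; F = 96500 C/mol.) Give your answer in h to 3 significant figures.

7.28 h

n(Al) = 26.1 / 26.98 = 0.9674 mol
Al³⁺ + 3e⁻ → Al, so n(e⁻) = 3 × 0.9674 = 2.902 mol
Q = 2.902 × 96500 / 0.921 = 3.041×10^5 C
t = Q / I = 3.041×10^5 / 11.6 = 26220 s = 7.28 h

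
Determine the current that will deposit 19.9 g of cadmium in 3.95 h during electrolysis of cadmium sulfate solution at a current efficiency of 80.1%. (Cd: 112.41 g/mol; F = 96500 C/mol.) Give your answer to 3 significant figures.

n(Cd) = 19.9 / 112.41 = 0.1770 mol
Cd²⁺ + 2e⁻ → Cd, so n(e⁻) = 2 × 0.1770 = 0.3540 mol
Q = 0.3540 × 96500 / 0.801 = 42650 C
I = Q / t = 42650 / 14220 s = 3.00 A

3.00 A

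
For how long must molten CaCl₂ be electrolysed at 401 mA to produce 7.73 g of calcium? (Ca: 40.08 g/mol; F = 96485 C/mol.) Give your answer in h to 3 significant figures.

n(Ca) = 7.73 / 40.08 = 0.1929 mol
Ca²⁺ + 2e⁻ → Ca, so n(e⁻) = 2 × 0.1929 = 0.3858 mol
Q = 0.3858 × 96485 = 37220 C
t = Q / I = 37220 / 0.401 = 92820 s = 25.8 h

25.8 h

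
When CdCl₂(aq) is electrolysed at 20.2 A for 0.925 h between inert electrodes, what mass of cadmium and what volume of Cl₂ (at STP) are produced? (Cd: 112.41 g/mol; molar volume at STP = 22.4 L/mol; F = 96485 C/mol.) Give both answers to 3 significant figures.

39.2 g Cd; 7.81 L Cl₂

Q = 20.2 × 3330 = 67270 C; n(e⁻) = 67270 / 96485 = 0.6972 mol
Cathode: Cd²⁺ + 2e⁻ → Cd → n(Cd) = 0.6972/2 = 0.3486 mol → 39.2 g
Anode: 2Cl⁻ → Cl₂ + 2e⁻ → n(Cl₂) = 0.6972/2 = 0.3486 mol → 7.81 L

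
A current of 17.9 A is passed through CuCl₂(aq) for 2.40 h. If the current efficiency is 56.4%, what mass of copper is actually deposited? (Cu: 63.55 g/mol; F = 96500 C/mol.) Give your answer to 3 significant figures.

28.7 g

Q = 17.9 × 8640 = 1.547×10^5 C
n(e⁻) = 1.547×10^5 / 96500 = 1.603 mol
Cu²⁺ + 2e⁻ → Cu, so theoretical m(Cu) = 0.8015 × 63.55 = 50.94 g
Actual mass = 56.4% × 50.94 = 28.7 g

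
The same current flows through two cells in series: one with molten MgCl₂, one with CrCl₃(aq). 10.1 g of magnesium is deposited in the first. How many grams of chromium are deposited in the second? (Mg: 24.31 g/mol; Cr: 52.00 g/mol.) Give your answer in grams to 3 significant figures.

n(Mg) = 10.1 / 24.31 = 0.4155 mol
Mg²⁺ + 2e⁻ → Mg, so n(e⁻) = 2 × 0.4155 = 0.8310 mol
Since the cells are in series, n(e⁻) in the Cr cell is also 0.8310 mol.
Cr³⁺ + 3e⁻ → Cr, so n(Cr) = 0.8310 / 3 = 0.2770 mol
m(Cr) = 0.2770 × 52.00 = 14.4 g

14.4 g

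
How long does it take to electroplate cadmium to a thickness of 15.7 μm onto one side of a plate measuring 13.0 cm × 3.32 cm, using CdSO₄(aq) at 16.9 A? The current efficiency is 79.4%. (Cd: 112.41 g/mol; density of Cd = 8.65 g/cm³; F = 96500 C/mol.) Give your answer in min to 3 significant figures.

Plated area = 13.0 × 3.32 = 43.16 cm²
Volume = 43.16 × 15.7×10⁻⁴ cm = 0.06776 cm³
m(Cd) = 0.06776 × 8.65 = 0.5861 g
n(Cd) = 0.5861 / 112.41 = 0.005214 mol; n(e⁻) = 2 × 0.005214 = 0.01043 mol
Q = 0.01043 × 96500 / 0.794 = 1268 C
t = 1268 / 16.9 = 75.03 s = 1.25 min

1.25 min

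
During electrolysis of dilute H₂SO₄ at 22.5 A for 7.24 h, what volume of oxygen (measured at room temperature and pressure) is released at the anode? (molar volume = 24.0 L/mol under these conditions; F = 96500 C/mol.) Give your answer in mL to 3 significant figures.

36500 mL

Q = It = 22.5 × 26064 = 5.864×10^5 C
n(e⁻) = 5.864×10^5 / 96500 = 6.077 mol
2H₂O → O₂ + 4H⁺ + 4e⁻, so n(O₂) = 6.077 / 4 = 1.519 mol
V = 1.519 × 24.0 = 36.46 L
= 36500 mL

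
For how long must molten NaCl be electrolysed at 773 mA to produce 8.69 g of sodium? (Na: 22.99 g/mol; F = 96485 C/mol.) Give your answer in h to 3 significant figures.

n(Na) = 8.69 / 22.99 = 0.3780 mol
Na⁺ + e⁻ → Na, so n(e⁻) = 0.3780 mol
Q = 0.3780 × 96485 = 36470 C
t = Q / I = 36470 / 0.773 = 47180 s = 13.1 h

13.1 h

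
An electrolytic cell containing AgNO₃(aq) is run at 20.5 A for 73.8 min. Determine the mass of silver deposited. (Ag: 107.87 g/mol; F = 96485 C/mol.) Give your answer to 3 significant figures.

101 g

Charge passed = 20.5 × 4428 = 90770 C
Moles of electrons = 90770 / 96485 = 0.9408 mol
Ag⁺ + e⁻ → Ag, so n(Ag) = 0.9408 mol
m = 0.9408 × 107.87 = 101 g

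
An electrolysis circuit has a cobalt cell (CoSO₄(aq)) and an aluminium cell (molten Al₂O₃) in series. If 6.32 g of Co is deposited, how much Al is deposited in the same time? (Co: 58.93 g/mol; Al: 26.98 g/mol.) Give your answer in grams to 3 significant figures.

1.93 g

n(Co) = 6.32 / 58.93 = 0.1072 mol
Co²⁺ + 2e⁻ → Co, so n(e⁻) = 2 × 0.1072 = 0.2144 mol
Since the cells are in series, n(e⁻) in the Al cell is also 0.2144 mol.
Al³⁺ + 3e⁻ → Al, so n(Al) = 0.2144 / 3 = 0.07147 mol
m(Al) = 0.07147 × 26.98 = 1.93 g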